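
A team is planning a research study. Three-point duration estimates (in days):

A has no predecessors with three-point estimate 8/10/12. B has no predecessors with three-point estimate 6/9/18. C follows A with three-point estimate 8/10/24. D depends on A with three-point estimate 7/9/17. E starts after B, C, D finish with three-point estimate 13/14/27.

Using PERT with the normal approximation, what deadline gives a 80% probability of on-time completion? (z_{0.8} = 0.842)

41.0 days

te_A = (8 + 4·10 + 12)/6 = 60/6 = 10; σ²_A = ((12−8)/6)² = 0.444
te_B = (6 + 4·9 + 18)/6 = 60/6 = 10; σ²_B = ((18−6)/6)² = 4.000
te_C = (8 + 4·10 + 24)/6 = 72/6 = 12; σ²_C = ((24−8)/6)² = 7.111
te_D = (7 + 4·9 + 17)/6 = 60/6 = 10; σ²_D = ((17−7)/6)² = 2.778
te_E = (13 + 4·14 + 27)/6 = 96/6 = 16; σ²_E = ((27−13)/6)² = 5.444

Forward pass:
ES_A = 0; EF_A = 10
ES_B = 0; EF_B = 10
ES_C = 10; EF_C = 10+12 = 22
ES_D = 10; EF_D = 10+10 = 20
ES_E = max(EF_B=10, EF_C=22, EF_D=20) = 22; EF_E = 22+16 = 38
Expected project duration μ = 38 days. Critical path: A → C → E.

Variance along critical path = 0.444 + 7.111 + 5.444 = 13.000; σ = 3.606 days.
D = μ + z·σ = 38 + 0.842·3.606 = 41.0 days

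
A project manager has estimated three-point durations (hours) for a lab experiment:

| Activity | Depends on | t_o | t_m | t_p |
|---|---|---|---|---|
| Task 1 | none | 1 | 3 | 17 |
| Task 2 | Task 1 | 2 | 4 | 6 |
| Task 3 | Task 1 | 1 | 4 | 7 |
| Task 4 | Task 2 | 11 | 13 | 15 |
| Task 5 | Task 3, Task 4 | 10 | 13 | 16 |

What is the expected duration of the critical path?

35 hours

te_Task 1 = (1 + 4·3 + 17)/6 = 30/6 = 5
te_Task 2 = (2 + 4·4 + 6)/6 = 24/6 = 4
te_Task 3 = (1 + 4·4 + 7)/6 = 24/6 = 4
te_Task 4 = (11 + 4·13 + 15)/6 = 78/6 = 13
te_Task 5 = (10 + 4·13 + 16)/6 = 78/6 = 13

Forward pass:
ES_Task 1 = 0; EF_Task 1 = 5
ES_Task 2 = 5; EF_Task 2 = 5+4 = 9
ES_Task 3 = 5; EF_Task 3 = 5+4 = 9
ES_Task 4 = 9; EF_Task 4 = 9+13 = 22
ES_Task 5 = max(EF_Task 3=9, EF_Task 4=22) = 22; EF_Task 5 = 22+13 = 35
Expected project duration μ = 35 hours. Critical path: Task 1 → Task 2 → Task 4 → Task 5.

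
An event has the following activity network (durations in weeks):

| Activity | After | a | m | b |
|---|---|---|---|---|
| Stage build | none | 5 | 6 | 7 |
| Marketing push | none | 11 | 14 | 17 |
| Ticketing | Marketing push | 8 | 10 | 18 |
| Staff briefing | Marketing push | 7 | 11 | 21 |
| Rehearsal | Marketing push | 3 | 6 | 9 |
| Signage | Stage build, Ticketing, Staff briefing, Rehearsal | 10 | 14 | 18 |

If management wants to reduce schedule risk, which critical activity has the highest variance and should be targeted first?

Staff briefing

te_Stage build = (5 + 4·6 + 7)/6 = 36/6 = 6; σ²_Stage build = ((7−5)/6)² = 0.111
te_Marketing push = (11 + 4·14 + 17)/6 = 84/6 = 14; σ²_Marketing push = ((17−11)/6)² = 1.000
te_Ticketing = (8 + 4·10 + 18)/6 = 66/6 = 11; σ²_Ticketing = ((18−8)/6)² = 2.778
te_Staff briefing = (7 + 4·11 + 21)/6 = 72/6 = 12; σ²_Staff briefing = ((21−7)/6)² = 5.444
te_Rehearsal = (3 + 4·6 + 9)/6 = 36/6 = 6; σ²_Rehearsal = ((9−3)/6)² = 1.000
te_Signage = (10 + 4·14 + 18)/6 = 84/6 = 14; σ²_Signage = ((18−10)/6)² = 1.778

Forward pass:
ES_Stage build = 0; EF_Stage build = 6
ES_Marketing push = 0; EF_Marketing push = 14
ES_Ticketing = 14; EF_Ticketing = 14+11 = 25
ES_Staff briefing = 14; EF_Staff briefing = 14+12 = 26
ES_Rehearsal = 14; EF_Rehearsal = 14+6 = 20
ES_Signage = max(EF_Stage build=6, EF_Ticketing=25, EF_Staff briefing=26, EF_Rehearsal=20) = 26; EF_Signage = 26+14 = 40
Expected project duration μ = 40 weeks. Critical path: Marketing push → Staff briefing → Signage.

Variances on critical path: σ²_Marketing push=1.000, σ²_Staff briefing=5.444, σ²_Signage=1.778.
Largest is σ²_Staff briefing = 5.444.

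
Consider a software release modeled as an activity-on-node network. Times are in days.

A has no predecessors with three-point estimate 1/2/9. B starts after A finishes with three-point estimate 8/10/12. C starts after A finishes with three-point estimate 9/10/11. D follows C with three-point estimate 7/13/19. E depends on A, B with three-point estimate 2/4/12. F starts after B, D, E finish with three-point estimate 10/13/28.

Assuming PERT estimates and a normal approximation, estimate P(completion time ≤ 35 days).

te_A = (1 + 4·2 + 9)/6 = 18/6 = 3; σ²_A = ((9−1)/6)² = 1.778
te_B = (8 + 4·10 + 12)/6 = 60/6 = 10; σ²_B = ((12−8)/6)² = 0.444
te_C = (9 + 4·10 + 11)/6 = 60/6 = 10; σ²_C = ((11−9)/6)² = 0.111
te_D = (7 + 4·13 + 19)/6 = 78/6 = 13; σ²_D = ((19−7)/6)² = 4.000
te_E = (2 + 4·4 + 12)/6 = 30/6 = 5; σ²_E = ((12−2)/6)² = 2.778
te_F = (10 + 4·13 + 28)/6 = 90/6 = 15; σ²_F = ((28−10)/6)² = 9.000

Forward pass:
ES_A = 0; EF_A = 3
ES_B = 3; EF_B = 3+10 = 13
ES_C = 3; EF_C = 3+10 = 13
ES_D = 13; EF_D = 13+13 = 26
ES_E = max(EF_A=3, EF_B=13) = 13; EF_E = 13+5 = 18
ES_F = max(EF_B=13, EF_D=26, EF_E=18) = 26; EF_F = 26+15 = 41
Expected project duration μ = 41 days. Critical path: A → C → D → F.

Variance along critical path = 1.778 + 0.111 + 4.000 + 9.000 = 14.889; σ = √14.889 = 3.859 days.
Z = (35 − 41) / 3.859 = -1.555
P(T ≤ 35) = Φ(-1.555) ≈ 0.060

0.060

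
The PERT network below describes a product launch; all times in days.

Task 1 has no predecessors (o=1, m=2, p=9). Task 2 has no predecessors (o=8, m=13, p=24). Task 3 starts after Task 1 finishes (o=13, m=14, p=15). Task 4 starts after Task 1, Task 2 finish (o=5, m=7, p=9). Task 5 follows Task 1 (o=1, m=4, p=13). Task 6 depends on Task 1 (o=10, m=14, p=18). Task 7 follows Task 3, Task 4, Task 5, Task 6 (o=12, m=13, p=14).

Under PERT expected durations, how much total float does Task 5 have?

te_Task 1 = (1 + 4·2 + 9)/6 = 18/6 = 3
te_Task 2 = (8 + 4·13 + 24)/6 = 84/6 = 14
te_Task 3 = (13 + 4·14 + 15)/6 = 84/6 = 14
te_Task 4 = (5 + 4·7 + 9)/6 = 42/6 = 7
te_Task 5 = (1 + 4·4 + 13)/6 = 30/6 = 5
te_Task 6 = (10 + 4·14 + 18)/6 = 84/6 = 14
te_Task 7 = (12 + 4·13 + 14)/6 = 78/6 = 13

Forward pass:
ES_Task 1 = 0; EF_Task 1 = 3
ES_Task 2 = 0; EF_Task 2 = 14
ES_Task 3 = 3; EF_Task 3 = 3+14 = 17
ES_Task 4 = max(EF_Task 1=3, EF_Task 2=14) = 14; EF_Task 4 = 14+7 = 21
ES_Task 5 = 3; EF_Task 5 = 3+5 = 8
ES_Task 6 = 3; EF_Task 6 = 3+14 = 17
ES_Task 7 = max(EF_Task 3=17, EF_Task 4=21, EF_Task 5=8, EF_Task 6=17) = 21; EF_Task 7 = 21+13 = 34
Expected project duration μ = 34 days. Critical path: Task 2 → Task 4 → Task 7.

Backward pass:
LF_Task 7 = 34; LS_Task 7 = 34−13 = 21
LF_Task 6 = LS_Task 7 = 21; LS_Task 6 = 21−14 = 7
LF_Task 5 = LS_Task 7 = 21; LS_Task 5 = 21−5 = 16
LF_Task 4 = LS_Task 7 = 21; LS_Task 4 = 21−7 = 14
LF_Task 3 = LS_Task 7 = 21; LS_Task 3 = 21−14 = 7
LF_Task 2 = LS_Task 4 = 14; LS_Task 2 = 14−14 = 0
LF_Task 1 = min(LS_Task 3=7, LS_Task 4=14, LS_Task 5=16, LS_Task 6=7) = 7; LS_Task 1 = 7−3 = 4
Slack_Task 5 = LS_Task 5 − ES_Task 5 = 16 − 3 = 13

13 days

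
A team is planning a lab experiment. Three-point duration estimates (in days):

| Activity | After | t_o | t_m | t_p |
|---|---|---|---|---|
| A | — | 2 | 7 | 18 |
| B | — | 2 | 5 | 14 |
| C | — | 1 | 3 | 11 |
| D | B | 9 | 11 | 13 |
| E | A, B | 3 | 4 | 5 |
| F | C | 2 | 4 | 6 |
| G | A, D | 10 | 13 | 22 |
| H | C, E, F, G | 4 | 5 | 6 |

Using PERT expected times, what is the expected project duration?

36 days

te_A = (2 + 4·7 + 18)/6 = 48/6 = 8
te_B = (2 + 4·5 + 14)/6 = 36/6 = 6
te_C = (1 + 4·3 + 11)/6 = 24/6 = 4
te_D = (9 + 4·11 + 13)/6 = 66/6 = 11
te_E = (3 + 4·4 + 5)/6 = 24/6 = 4
te_F = (2 + 4·4 + 6)/6 = 24/6 = 4
te_G = (10 + 4·13 + 22)/6 = 84/6 = 14
te_H = (4 + 4·5 + 6)/6 = 30/6 = 5

Forward pass:
ES_A = 0; EF_A = 8
ES_B = 0; EF_B = 6
ES_C = 0; EF_C = 4
ES_D = 6; EF_D = 6+11 = 17
ES_E = max(EF_A=8, EF_B=6) = 8; EF_E = 8+4 = 12
ES_F = 4; EF_F = 4+4 = 8
ES_G = max(EF_A=8, EF_D=17) = 17; EF_G = 17+14 = 31
ES_H = max(EF_C=4, EF_E=12, EF_F=8, EF_G=31) = 31; EF_H = 31+5 = 36
Expected project duration μ = 36 days. Critical path: B → D → G → H.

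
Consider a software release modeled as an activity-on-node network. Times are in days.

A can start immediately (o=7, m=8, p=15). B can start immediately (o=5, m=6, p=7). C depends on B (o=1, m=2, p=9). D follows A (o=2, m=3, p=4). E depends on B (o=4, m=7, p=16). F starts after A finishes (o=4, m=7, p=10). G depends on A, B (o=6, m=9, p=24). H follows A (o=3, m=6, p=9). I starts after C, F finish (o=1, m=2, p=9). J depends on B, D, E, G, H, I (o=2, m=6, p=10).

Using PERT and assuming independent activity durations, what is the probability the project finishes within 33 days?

0.976

te_A = (7 + 4·8 + 15)/6 = 54/6 = 9; σ²_A = ((15−7)/6)² = 1.778
te_B = (5 + 4·6 + 7)/6 = 36/6 = 6; σ²_B = ((7−5)/6)² = 0.111
te_C = (1 + 4·2 + 9)/6 = 18/6 = 3; σ²_C = ((9−1)/6)² = 1.778
te_D = (2 + 4·3 + 4)/6 = 18/6 = 3; σ²_D = ((4−2)/6)² = 0.111
te_E = (4 + 4·7 + 16)/6 = 48/6 = 8; σ²_E = ((16−4)/6)² = 4.000
te_F = (4 + 4·7 + 10)/6 = 42/6 = 7; σ²_F = ((10−4)/6)² = 1.000
te_G = (6 + 4·9 + 24)/6 = 66/6 = 11; σ²_G = ((24−6)/6)² = 9.000
te_H = (3 + 4·6 + 9)/6 = 36/6 = 6; σ²_H = ((9−3)/6)² = 1.000
te_I = (1 + 4·2 + 9)/6 = 18/6 = 3; σ²_I = ((9−1)/6)² = 1.778
te_J = (2 + 4·6 + 10)/6 = 36/6 = 6; σ²_J = ((10−2)/6)² = 1.778

Forward pass:
ES_A = 0; EF_A = 9
ES_B = 0; EF_B = 6
ES_C = 6; EF_C = 6+3 = 9
ES_D = 9; EF_D = 9+3 = 12
ES_E = 6; EF_E = 6+8 = 14
ES_F = 9; EF_F = 9+7 = 16
ES_G = max(EF_A=9, EF_B=6) = 9; EF_G = 9+11 = 20
ES_H = 9; EF_H = 9+6 = 15
ES_I = max(EF_C=9, EF_F=16) = 16; EF_I = 16+3 = 19
ES_J = max(EF_B=6, EF_D=12, EF_E=14, EF_G=20, EF_H=15, EF_I=19) = 20; EF_J = 20+6 = 26
Expected project duration μ = 26 days. Critical path: A → G → J.

Variance along critical path = 1.778 + 9.000 + 1.778 = 12.556; σ = √12.556 = 3.543 days.
Z = (33 − 26) / 3.543 = 1.976
P(T ≤ 33) = Φ(1.976) ≈ 0.976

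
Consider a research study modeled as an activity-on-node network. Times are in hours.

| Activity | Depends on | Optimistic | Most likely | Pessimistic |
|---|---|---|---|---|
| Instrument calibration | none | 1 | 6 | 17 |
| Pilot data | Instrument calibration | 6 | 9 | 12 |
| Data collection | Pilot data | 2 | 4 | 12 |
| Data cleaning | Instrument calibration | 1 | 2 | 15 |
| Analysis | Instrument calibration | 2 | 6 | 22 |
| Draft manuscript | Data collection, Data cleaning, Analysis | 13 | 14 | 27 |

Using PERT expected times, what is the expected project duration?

37 hours

te_Instrument calibration = (1 + 4·6 + 17)/6 = 42/6 = 7
te_Pilot data = (6 + 4·9 + 12)/6 = 54/6 = 9
te_Data collection = (2 + 4·4 + 12)/6 = 30/6 = 5
te_Data cleaning = (1 + 4·2 + 15)/6 = 24/6 = 4
te_Analysis = (2 + 4·6 + 22)/6 = 48/6 = 8
te_Draft manuscript = (13 + 4·14 + 27)/6 = 96/6 = 16

Forward pass:
ES_Instrument calibration = 0; EF_Instrument calibration = 7
ES_Pilot data = 7; EF_Pilot data = 7+9 = 16
ES_Data collection = 16; EF_Data collection = 16+5 = 21
ES_Data cleaning = 7; EF_Data cleaning = 7+4 = 11
ES_Analysis = 7; EF_Analysis = 7+8 = 15
ES_Draft manuscript = max(EF_Data collection=21, EF_Data cleaning=11, EF_Analysis=15) = 21; EF_Draft manuscript = 21+16 = 37
Expected project duration μ = 37 hours. Critical path: Instrument calibration → Pilot data → Data collection → Draft manuscript.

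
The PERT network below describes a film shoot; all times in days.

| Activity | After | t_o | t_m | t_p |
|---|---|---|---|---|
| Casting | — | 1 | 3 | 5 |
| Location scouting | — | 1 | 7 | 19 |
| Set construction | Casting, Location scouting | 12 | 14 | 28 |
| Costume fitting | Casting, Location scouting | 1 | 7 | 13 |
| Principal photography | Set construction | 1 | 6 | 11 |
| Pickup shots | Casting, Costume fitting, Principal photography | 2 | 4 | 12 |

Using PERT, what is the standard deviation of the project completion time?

4.65 days

te_Casting = (1 + 4·3 + 5)/6 = 18/6 = 3; σ²_Casting = ((5−1)/6)² = 0.444
te_Location scouting = (1 + 4·7 + 19)/6 = 48/6 = 8; σ²_Location scouting = ((19−1)/6)² = 9.000
te_Set construction = (12 + 4·14 + 28)/6 = 96/6 = 16; σ²_Set construction = ((28−12)/6)² = 7.111
te_Costume fitting = (1 + 4·7 + 13)/6 = 42/6 = 7; σ²_Costume fitting = ((13−1)/6)² = 4.000
te_Principal photography = (1 + 4·6 + 11)/6 = 36/6 = 6; σ²_Principal photography = ((11−1)/6)² = 2.778
te_Pickup shots = (2 + 4·4 + 12)/6 = 30/6 = 5; σ²_Pickup shots = ((12−2)/6)² = 2.778

Forward pass:
ES_Casting = 0; EF_Casting = 3
ES_Location scouting = 0; EF_Location scouting = 8
ES_Set construction = max(EF_Casting=3, EF_Location scouting=8) = 8; EF_Set construction = 8+16 = 24
ES_Costume fitting = max(EF_Casting=3, EF_Location scouting=8) = 8; EF_Costume fitting = 8+7 = 15
ES_Principal photography = 24; EF_Principal photography = 24+6 = 30
ES_Pickup shots = max(EF_Casting=3, EF_Costume fitting=15, EF_Principal photography=30) = 30; EF_Pickup shots = 30+5 = 35
Expected project duration μ = 35 days. Critical path: Location scouting → Set construction → Principal photography → Pickup shots.

Variance along critical path = 9.000 + 7.111 + 2.778 + 2.778 = 21.667
σ = √21.667 = 4.655 days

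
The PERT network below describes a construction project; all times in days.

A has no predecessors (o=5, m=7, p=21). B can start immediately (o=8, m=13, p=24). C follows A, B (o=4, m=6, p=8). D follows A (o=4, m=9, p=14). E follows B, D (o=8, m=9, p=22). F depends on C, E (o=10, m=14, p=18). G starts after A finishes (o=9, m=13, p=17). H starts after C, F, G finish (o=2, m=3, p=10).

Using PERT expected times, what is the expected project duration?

te_A = (5 + 4·7 + 21)/6 = 54/6 = 9
te_B = (8 + 4·13 + 24)/6 = 84/6 = 14
te_C = (4 + 4·6 + 8)/6 = 36/6 = 6
te_D = (4 + 4·9 + 14)/6 = 54/6 = 9
te_E = (8 + 4·9 + 22)/6 = 66/6 = 11
te_F = (10 + 4·14 + 18)/6 = 84/6 = 14
te_G = (9 + 4·13 + 17)/6 = 78/6 = 13
te_H = (2 + 4·3 + 10)/6 = 24/6 = 4

Forward pass:
ES_A = 0; EF_A = 9
ES_B = 0; EF_B = 14
ES_C = max(EF_A=9, EF_B=14) = 14; EF_C = 14+6 = 20
ES_D = 9; EF_D = 9+9 = 18
ES_E = max(EF_B=14, EF_D=18) = 18; EF_E = 18+11 = 29
ES_F = max(EF_C=20, EF_E=29) = 29; EF_F = 29+14 = 43
ES_G = 9; EF_G = 9+13 = 22
ES_H = max(EF_C=20, EF_F=43, EF_G=22) = 43; EF_H = 43+4 = 47
Expected project duration μ = 47 days. Critical path: A → D → E → F → H.

47 days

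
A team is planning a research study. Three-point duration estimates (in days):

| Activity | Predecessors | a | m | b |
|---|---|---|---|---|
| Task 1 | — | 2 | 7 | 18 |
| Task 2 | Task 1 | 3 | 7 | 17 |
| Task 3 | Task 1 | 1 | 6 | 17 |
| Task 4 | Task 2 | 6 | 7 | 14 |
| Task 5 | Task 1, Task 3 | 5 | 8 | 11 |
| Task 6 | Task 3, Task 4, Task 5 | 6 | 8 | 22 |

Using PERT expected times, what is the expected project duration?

34 days

te_Task 1 = (2 + 4·7 + 18)/6 = 48/6 = 8
te_Task 2 = (3 + 4·7 + 17)/6 = 48/6 = 8
te_Task 3 = (1 + 4·6 + 17)/6 = 42/6 = 7
te_Task 4 = (6 + 4·7 + 14)/6 = 48/6 = 8
te_Task 5 = (5 + 4·8 + 11)/6 = 48/6 = 8
te_Task 6 = (6 + 4·8 + 22)/6 = 60/6 = 10

Forward pass:
ES_Task 1 = 0; EF_Task 1 = 8
ES_Task 2 = 8; EF_Task 2 = 8+8 = 16
ES_Task 3 = 8; EF_Task 3 = 8+7 = 15
ES_Task 4 = 16; EF_Task 4 = 16+8 = 24
ES_Task 5 = max(EF_Task 1=8, EF_Task 3=15) = 15; EF_Task 5 = 15+8 = 23
ES_Task 6 = max(EF_Task 3=15, EF_Task 4=24, EF_Task 5=23) = 24; EF_Task 6 = 24+10 = 34
Expected project duration μ = 34 days. Critical path: Task 1 → Task 2 → Task 4 → Task 6.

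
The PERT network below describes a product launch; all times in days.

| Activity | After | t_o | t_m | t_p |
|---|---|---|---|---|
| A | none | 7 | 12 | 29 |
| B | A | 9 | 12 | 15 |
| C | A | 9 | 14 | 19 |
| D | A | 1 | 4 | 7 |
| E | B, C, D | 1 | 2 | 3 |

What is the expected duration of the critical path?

30 days

te_A = (7 + 4·12 + 29)/6 = 84/6 = 14
te_B = (9 + 4·12 + 15)/6 = 72/6 = 12
te_C = (9 + 4·14 + 19)/6 = 84/6 = 14
te_D = (1 + 4·4 + 7)/6 = 24/6 = 4
te_E = (1 + 4·2 + 3)/6 = 12/6 = 2

Forward pass:
ES_A = 0; EF_A = 14
ES_B = 14; EF_B = 14+12 = 26
ES_C = 14; EF_C = 14+14 = 28
ES_D = 14; EF_D = 14+4 = 18
ES_E = max(EF_B=26, EF_C=28, EF_D=18) = 28; EF_E = 28+2 = 30
Expected project duration μ = 30 days. Critical path: A → C → E.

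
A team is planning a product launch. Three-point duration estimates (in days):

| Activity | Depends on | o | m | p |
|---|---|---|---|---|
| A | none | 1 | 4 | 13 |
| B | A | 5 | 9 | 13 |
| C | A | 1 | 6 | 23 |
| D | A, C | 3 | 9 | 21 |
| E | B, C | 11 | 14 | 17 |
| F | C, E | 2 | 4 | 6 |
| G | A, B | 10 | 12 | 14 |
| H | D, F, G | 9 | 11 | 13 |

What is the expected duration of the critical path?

te_A = (1 + 4·4 + 13)/6 = 30/6 = 5
te_B = (5 + 4·9 + 13)/6 = 54/6 = 9
te_C = (1 + 4·6 + 23)/6 = 48/6 = 8
te_D = (3 + 4·9 + 21)/6 = 60/6 = 10
te_E = (11 + 4·14 + 17)/6 = 84/6 = 14
te_F = (2 + 4·4 + 6)/6 = 24/6 = 4
te_G = (10 + 4·12 + 14)/6 = 72/6 = 12
te_H = (9 + 4·11 + 13)/6 = 66/6 = 11

Forward pass:
ES_A = 0; EF_A = 5
ES_B = 5; EF_B = 5+9 = 14
ES_C = 5; EF_C = 5+8 = 13
ES_D = max(EF_A=5, EF_C=13) = 13; EF_D = 13+10 = 23
ES_E = max(EF_B=14, EF_C=13) = 14; EF_E = 14+14 = 28
ES_F = max(EF_C=13, EF_E=28) = 28; EF_F = 28+4 = 32
ES_G = max(EF_A=5, EF_B=14) = 14; EF_G = 14+12 = 26
ES_H = max(EF_D=23, EF_F=32, EF_G=26) = 32; EF_H = 32+11 = 43
Expected project duration μ = 43 days. Critical path: A → B → E → F → H.

43 days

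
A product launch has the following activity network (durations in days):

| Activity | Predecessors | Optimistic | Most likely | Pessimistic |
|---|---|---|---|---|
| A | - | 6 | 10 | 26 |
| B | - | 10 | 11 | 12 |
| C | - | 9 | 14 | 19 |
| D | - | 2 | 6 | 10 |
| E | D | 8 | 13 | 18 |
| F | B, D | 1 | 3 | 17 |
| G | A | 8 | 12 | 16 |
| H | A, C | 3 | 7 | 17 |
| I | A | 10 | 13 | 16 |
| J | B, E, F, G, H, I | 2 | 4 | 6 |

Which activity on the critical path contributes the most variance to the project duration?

A

te_A = (6 + 4·10 + 26)/6 = 72/6 = 12; σ²_A = ((26−6)/6)² = 11.111
te_B = (10 + 4·11 + 12)/6 = 66/6 = 11; σ²_B = ((12−10)/6)² = 0.111
te_C = (9 + 4·14 + 19)/6 = 84/6 = 14; σ²_C = ((19−9)/6)² = 2.778
te_D = (2 + 4·6 + 10)/6 = 36/6 = 6; σ²_D = ((10−2)/6)² = 1.778
te_E = (8 + 4·13 + 18)/6 = 78/6 = 13; σ²_E = ((18−8)/6)² = 2.778
te_F = (1 + 4·3 + 17)/6 = 30/6 = 5; σ²_F = ((17−1)/6)² = 7.111
te_G = (8 + 4·12 + 16)/6 = 72/6 = 12; σ²_G = ((16−8)/6)² = 1.778
te_H = (3 + 4·7 + 17)/6 = 48/6 = 8; σ²_H = ((17−3)/6)² = 5.444
te_I = (10 + 4·13 + 16)/6 = 78/6 = 13; σ²_I = ((16−10)/6)² = 1.000
te_J = (2 + 4·4 + 6)/6 = 24/6 = 4; σ²_J = ((6−2)/6)² = 0.444

Forward pass:
ES_A = 0; EF_A = 12
ES_B = 0; EF_B = 11
ES_C = 0; EF_C = 14
ES_D = 0; EF_D = 6
ES_E = 6; EF_E = 6+13 = 19
ES_F = max(EF_B=11, EF_D=6) = 11; EF_F = 11+5 = 16
ES_G = 12; EF_G = 12+12 = 24
ES_H = max(EF_A=12, EF_C=14) = 14; EF_H = 14+8 = 22
ES_I = 12; EF_I = 12+13 = 25
ES_J = max(EF_B=11, EF_E=19, EF_F=16, EF_G=24, EF_H=22, EF_I=25) = 25; EF_J = 25+4 = 29
Expected project duration μ = 29 days. Critical path: A → I → J.

Variances on critical path: σ²_A=11.111, σ²_I=1.000, σ²_J=0.444.
Largest is σ²_A = 11.111.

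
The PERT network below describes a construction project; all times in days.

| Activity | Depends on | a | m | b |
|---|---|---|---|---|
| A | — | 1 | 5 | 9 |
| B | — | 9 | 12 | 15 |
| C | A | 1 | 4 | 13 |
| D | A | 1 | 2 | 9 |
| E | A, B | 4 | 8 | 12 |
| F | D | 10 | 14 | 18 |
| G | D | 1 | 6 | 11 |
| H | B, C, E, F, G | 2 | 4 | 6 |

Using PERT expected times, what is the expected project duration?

26 days

te_A = (1 + 4·5 + 9)/6 = 30/6 = 5
te_B = (9 + 4·12 + 15)/6 = 72/6 = 12
te_C = (1 + 4·4 + 13)/6 = 30/6 = 5
te_D = (1 + 4·2 + 9)/6 = 18/6 = 3
te_E = (4 + 4·8 + 12)/6 = 48/6 = 8
te_F = (10 + 4·14 + 18)/6 = 84/6 = 14
te_G = (1 + 4·6 + 11)/6 = 36/6 = 6
te_H = (2 + 4·4 + 6)/6 = 24/6 = 4

Forward pass:
ES_A = 0; EF_A = 5
ES_B = 0; EF_B = 12
ES_C = 5; EF_C = 5+5 = 10
ES_D = 5; EF_D = 5+3 = 8
ES_E = max(EF_A=5, EF_B=12) = 12; EF_E = 12+8 = 20
ES_F = 8; EF_F = 8+14 = 22
ES_G = 8; EF_G = 8+6 = 14
ES_H = max(EF_B=12, EF_C=10, EF_E=20, EF_F=22, EF_G=14) = 22; EF_H = 22+4 = 26
Expected project duration μ = 26 days. Critical path: A → D → F → H.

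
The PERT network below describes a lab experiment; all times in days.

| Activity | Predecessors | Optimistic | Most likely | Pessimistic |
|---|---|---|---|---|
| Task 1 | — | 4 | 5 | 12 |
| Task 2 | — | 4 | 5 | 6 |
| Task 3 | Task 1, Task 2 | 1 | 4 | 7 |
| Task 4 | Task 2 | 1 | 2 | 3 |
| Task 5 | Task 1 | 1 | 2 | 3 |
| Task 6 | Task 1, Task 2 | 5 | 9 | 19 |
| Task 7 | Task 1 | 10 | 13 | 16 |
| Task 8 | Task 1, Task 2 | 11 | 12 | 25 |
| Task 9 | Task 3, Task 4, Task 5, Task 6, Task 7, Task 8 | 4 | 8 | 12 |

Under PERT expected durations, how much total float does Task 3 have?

10 days

te_Task 1 = (4 + 4·5 + 12)/6 = 36/6 = 6
te_Task 2 = (4 + 4·5 + 6)/6 = 30/6 = 5
te_Task 3 = (1 + 4·4 + 7)/6 = 24/6 = 4
te_Task 4 = (1 + 4·2 + 3)/6 = 12/6 = 2
te_Task 5 = (1 + 4·2 + 3)/6 = 12/6 = 2
te_Task 6 = (5 + 4·9 + 19)/6 = 60/6 = 10
te_Task 7 = (10 + 4·13 + 16)/6 = 78/6 = 13
te_Task 8 = (11 + 4·12 + 25)/6 = 84/6 = 14
te_Task 9 = (4 + 4·8 + 12)/6 = 48/6 = 8

Forward pass:
ES_Task 1 = 0; EF_Task 1 = 6
ES_Task 2 = 0; EF_Task 2 = 5
ES_Task 3 = max(EF_Task 1=6, EF_Task 2=5) = 6; EF_Task 3 = 6+4 = 10
ES_Task 4 = 5; EF_Task 4 = 5+2 = 7
ES_Task 5 = 6; EF_Task 5 = 6+2 = 8
ES_Task 6 = max(EF_Task 1=6, EF_Task 2=5) = 6; EF_Task 6 = 6+10 = 16
ES_Task 7 = 6; EF_Task 7 = 6+13 = 19
ES_Task 8 = max(EF_Task 1=6, EF_Task 2=5) = 6; EF_Task 8 = 6+14 = 20
ES_Task 9 = max(EF_Task 3=10, EF_Task 4=7, EF_Task 5=8, EF_Task 6=16, EF_Task 7=19, EF_Task 8=20) = 20; EF_Task 9 = 20+8 = 28
Expected project duration μ = 28 days. Critical path: Task 1 → Task 8 → Task 9.

Backward pass:
LF_Task 9 = 28; LS_Task 9 = 28−8 = 20
LF_Task 8 = LS_Task 9 = 20; LS_Task 8 = 20−14 = 6
LF_Task 7 = LS_Task 9 = 20; LS_Task 7 = 20−13 = 7
LF_Task 6 = LS_Task 9 = 20; LS_Task 6 = 20−10 = 10
LF_Task 5 = LS_Task 9 = 20; LS_Task 5 = 20−2 = 18
LF_Task 4 = LS_Task 9 = 20; LS_Task 4 = 20−2 = 18
LF_Task 3 = LS_Task 9 = 20; LS_Task 3 = 20−4 = 16
LF_Task 2 = min(LS_Task 3=16, LS_Task 4=18, LS_Task 6=10, LS_Task 8=6) = 6; LS_Task 2 = 6−5 = 1
LF_Task 1 = min(LS_Task 3=16, LS_Task 5=18, LS_Task 6=10, LS_Task 7=7, LS_Task 8=6) = 6; LS_Task 1 = 6−6 = 0
Slack_Task 3 = LS_Task 3 − ES_Task 3 = 16 − 6 = 10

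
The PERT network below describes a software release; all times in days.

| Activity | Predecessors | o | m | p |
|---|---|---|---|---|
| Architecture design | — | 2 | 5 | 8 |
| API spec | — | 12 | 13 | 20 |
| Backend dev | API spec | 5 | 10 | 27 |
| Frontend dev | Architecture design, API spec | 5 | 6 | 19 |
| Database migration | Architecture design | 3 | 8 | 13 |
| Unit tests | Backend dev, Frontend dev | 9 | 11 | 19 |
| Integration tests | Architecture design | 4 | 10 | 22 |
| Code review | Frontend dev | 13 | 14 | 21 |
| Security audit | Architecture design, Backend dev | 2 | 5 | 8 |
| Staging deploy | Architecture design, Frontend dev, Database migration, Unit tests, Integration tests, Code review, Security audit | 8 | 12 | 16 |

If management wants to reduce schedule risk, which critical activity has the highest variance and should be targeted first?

te_Architecture design = (2 + 4·5 + 8)/6 = 30/6 = 5; σ²_Architecture design = ((8−2)/6)² = 1.000
te_API spec = (12 + 4·13 + 20)/6 = 84/6 = 14; σ²_API spec = ((20−12)/6)² = 1.778
te_Backend dev = (5 + 4·10 + 27)/6 = 72/6 = 12; σ²_Backend dev = ((27−5)/6)² = 13.444
te_Frontend dev = (5 + 4·6 + 19)/6 = 48/6 = 8; σ²_Frontend dev = ((19−5)/6)² = 5.444
te_Database migration = (3 + 4·8 + 13)/6 = 48/6 = 8; σ²_Database migration = ((13−3)/6)² = 2.778
te_Unit tests = (9 + 4·11 + 19)/6 = 72/6 = 12; σ²_Unit tests = ((19−9)/6)² = 2.778
te_Integration tests = (4 + 4·10 + 22)/6 = 66/6 = 11; σ²_Integration tests = ((22−4)/6)² = 9.000
te_Code review = (13 + 4·14 + 21)/6 = 90/6 = 15; σ²_Code review = ((21−13)/6)² = 1.778
te_Security audit = (2 + 4·5 + 8)/6 = 30/6 = 5; σ²_Security audit = ((8−2)/6)² = 1.000
te_Staging deploy = (8 + 4·12 + 16)/6 = 72/6 = 12; σ²_Staging deploy = ((16−8)/6)² = 1.778

Forward pass:
ES_Architecture design = 0; EF_Architecture design = 5
ES_API spec = 0; EF_API spec = 14
ES_Backend dev = 14; EF_Backend dev = 14+12 = 26
ES_Frontend dev = max(EF_Architecture design=5, EF_API spec=14) = 14; EF_Frontend dev = 14+8 = 22
ES_Database migration = 5; EF_Database migration = 5+8 = 13
ES_Unit tests = max(EF_Backend dev=26, EF_Frontend dev=22) = 26; EF_Unit tests = 26+12 = 38
ES_Integration tests = 5; EF_Integration tests = 5+11 = 16
ES_Code review = 22; EF_Code review = 22+15 = 37
ES_Security audit = max(EF_Architecture design=5, EF_Backend dev=26) = 26; EF_Security audit = 26+5 = 31
ES_Staging deploy = max(EF_Architecture design=5, EF_Frontend dev=22, EF_Database migration=13, EF_Unit tests=38, EF_Integration tests=16, EF_Code review=37, EF_Security audit=31) = 38; EF_Staging deploy = 38+12 = 50
Expected project duration μ = 50 days. Critical path: API spec → Backend dev → Unit tests → Staging deploy.

Variances on critical path: σ²_API spec=1.778, σ²_Backend dev=13.444, σ²_Unit tests=2.778, σ²_Staging deploy=1.778.
Largest is σ²_Backend dev = 13.444.

Backend dev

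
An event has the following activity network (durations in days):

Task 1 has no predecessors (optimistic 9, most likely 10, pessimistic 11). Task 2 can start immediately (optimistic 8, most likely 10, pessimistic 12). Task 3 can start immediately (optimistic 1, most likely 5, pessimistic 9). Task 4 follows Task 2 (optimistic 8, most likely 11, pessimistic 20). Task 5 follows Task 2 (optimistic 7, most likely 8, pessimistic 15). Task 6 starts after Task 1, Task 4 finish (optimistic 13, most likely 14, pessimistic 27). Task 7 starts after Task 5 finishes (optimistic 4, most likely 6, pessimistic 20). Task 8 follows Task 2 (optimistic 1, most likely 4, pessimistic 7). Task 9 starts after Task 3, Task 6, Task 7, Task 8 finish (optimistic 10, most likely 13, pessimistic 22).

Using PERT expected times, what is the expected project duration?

52 days

te_Task 1 = (9 + 4·10 + 11)/6 = 60/6 = 10
te_Task 2 = (8 + 4·10 + 12)/6 = 60/6 = 10
te_Task 3 = (1 + 4·5 + 9)/6 = 30/6 = 5
te_Task 4 = (8 + 4·11 + 20)/6 = 72/6 = 12
te_Task 5 = (7 + 4·8 + 15)/6 = 54/6 = 9
te_Task 6 = (13 + 4·14 + 27)/6 = 96/6 = 16
te_Task 7 = (4 + 4·6 + 20)/6 = 48/6 = 8
te_Task 8 = (1 + 4·4 + 7)/6 = 24/6 = 4
te_Task 9 = (10 + 4·13 + 22)/6 = 84/6 = 14

Forward pass:
ES_Task 1 = 0; EF_Task 1 = 10
ES_Task 2 = 0; EF_Task 2 = 10
ES_Task 3 = 0; EF_Task 3 = 5
ES_Task 4 = 10; EF_Task 4 = 10+12 = 22
ES_Task 5 = 10; EF_Task 5 = 10+9 = 19
ES_Task 6 = max(EF_Task 1=10, EF_Task 4=22) = 22; EF_Task 6 = 22+16 = 38
ES_Task 7 = 19; EF_Task 7 = 19+8 = 27
ES_Task 8 = 10; EF_Task 8 = 10+4 = 14
ES_Task 9 = max(EF_Task 3=5, EF_Task 6=38, EF_Task 7=27, EF_Task 8=14) = 38; EF_Task 9 = 38+14 = 52
Expected project duration μ = 52 days. Critical path: Task 2 → Task 4 → Task 6 → Task 9.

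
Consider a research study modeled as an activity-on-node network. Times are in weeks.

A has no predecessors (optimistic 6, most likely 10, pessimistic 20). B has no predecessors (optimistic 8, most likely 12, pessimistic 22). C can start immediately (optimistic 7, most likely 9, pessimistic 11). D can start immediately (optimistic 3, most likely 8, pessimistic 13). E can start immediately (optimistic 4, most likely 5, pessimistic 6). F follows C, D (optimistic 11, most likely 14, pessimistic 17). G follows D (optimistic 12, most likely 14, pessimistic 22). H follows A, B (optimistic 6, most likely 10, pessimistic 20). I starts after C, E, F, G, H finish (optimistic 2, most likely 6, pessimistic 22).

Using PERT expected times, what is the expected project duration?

32 weeks

te_A = (6 + 4·10 + 20)/6 = 66/6 = 11
te_B = (8 + 4·12 + 22)/6 = 78/6 = 13
te_C = (7 + 4·9 + 11)/6 = 54/6 = 9
te_D = (3 + 4·8 + 13)/6 = 48/6 = 8
te_E = (4 + 4·5 + 6)/6 = 30/6 = 5
te_F = (11 + 4·14 + 17)/6 = 84/6 = 14
te_G = (12 + 4·14 + 22)/6 = 90/6 = 15
te_H = (6 + 4·10 + 20)/6 = 66/6 = 11
te_I = (2 + 4·6 + 22)/6 = 48/6 = 8

Forward pass:
ES_A = 0; EF_A = 11
ES_B = 0; EF_B = 13
ES_C = 0; EF_C = 9
ES_D = 0; EF_D = 8
ES_E = 0; EF_E = 5
ES_F = max(EF_C=9, EF_D=8) = 9; EF_F = 9+14 = 23
ES_G = 8; EF_G = 8+15 = 23
ES_H = max(EF_A=11, EF_B=13) = 13; EF_H = 13+11 = 24
ES_I = max(EF_C=9, EF_E=5, EF_F=23, EF_G=23, EF_H=24) = 24; EF_I = 24+8 = 32
Expected project duration μ = 32 weeks. Critical path: B → H → I.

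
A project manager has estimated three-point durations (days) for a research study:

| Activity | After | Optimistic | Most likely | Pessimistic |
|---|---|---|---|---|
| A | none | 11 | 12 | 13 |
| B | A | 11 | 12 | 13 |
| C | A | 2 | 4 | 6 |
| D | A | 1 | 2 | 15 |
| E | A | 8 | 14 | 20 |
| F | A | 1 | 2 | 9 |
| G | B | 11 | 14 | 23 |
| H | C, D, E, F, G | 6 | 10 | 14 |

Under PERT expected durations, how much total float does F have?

te_A = (11 + 4·12 + 13)/6 = 72/6 = 12
te_B = (11 + 4·12 + 13)/6 = 72/6 = 12
te_C = (2 + 4·4 + 6)/6 = 24/6 = 4
te_D = (1 + 4·2 + 15)/6 = 24/6 = 4
te_E = (8 + 4·14 + 20)/6 = 84/6 = 14
te_F = (1 + 4·2 + 9)/6 = 18/6 = 3
te_G = (11 + 4·14 + 23)/6 = 90/6 = 15
te_H = (6 + 4·10 + 14)/6 = 60/6 = 10

Forward pass:
ES_A = 0; EF_A = 12
ES_B = 12; EF_B = 12+12 = 24
ES_C = 12; EF_C = 12+4 = 16
ES_D = 12; EF_D = 12+4 = 16
ES_E = 12; EF_E = 12+14 = 26
ES_F = 12; EF_F = 12+3 = 15
ES_G = 24; EF_G = 24+15 = 39
ES_H = max(EF_C=16, EF_D=16, EF_E=26, EF_F=15, EF_G=39) = 39; EF_H = 39+10 = 49
Expected project duration μ = 49 days. Critical path: A → B → G → H.

Backward pass:
LF_H = 49; LS_H = 49−10 = 39
LF_G = LS_H = 39; LS_G = 39−15 = 24
LF_F = LS_H = 39; LS_F = 39−3 = 36
LF_E = LS_H = 39; LS_E = 39−14 = 25
LF_D = LS_H = 39; LS_D = 39−4 = 35
LF_C = LS_H = 39; LS_C = 39−4 = 35
LF_B = LS_G = 24; LS_B = 24−12 = 12
LF_A = min(LS_B=12, LS_C=35, LS_D=35, LS_E=25, LS_F=36) = 12; LS_A = 12−12 = 0
Slack_F = LS_F − ES_F = 36 − 12 = 24

24 days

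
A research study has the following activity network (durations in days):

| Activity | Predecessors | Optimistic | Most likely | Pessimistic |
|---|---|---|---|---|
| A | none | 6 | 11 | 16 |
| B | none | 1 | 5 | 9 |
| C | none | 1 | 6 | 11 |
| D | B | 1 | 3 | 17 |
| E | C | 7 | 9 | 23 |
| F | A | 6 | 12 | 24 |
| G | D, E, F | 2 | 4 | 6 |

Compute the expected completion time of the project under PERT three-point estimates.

28 days

te_A = (6 + 4·11 + 16)/6 = 66/6 = 11
te_B = (1 + 4·5 + 9)/6 = 30/6 = 5
te_C = (1 + 4·6 + 11)/6 = 36/6 = 6
te_D = (1 + 4·3 + 17)/6 = 30/6 = 5
te_E = (7 + 4·9 + 23)/6 = 66/6 = 11
te_F = (6 + 4·12 + 24)/6 = 78/6 = 13
te_G = (2 + 4·4 + 6)/6 = 24/6 = 4

Forward pass:
ES_A = 0; EF_A = 11
ES_B = 0; EF_B = 5
ES_C = 0; EF_C = 6
ES_D = 5; EF_D = 5+5 = 10
ES_E = 6; EF_E = 6+11 = 17
ES_F = 11; EF_F = 11+13 = 24
ES_G = max(EF_D=10, EF_E=17, EF_F=24) = 24; EF_G = 24+4 = 28
Expected project duration μ = 28 days. Critical path: A → F → G.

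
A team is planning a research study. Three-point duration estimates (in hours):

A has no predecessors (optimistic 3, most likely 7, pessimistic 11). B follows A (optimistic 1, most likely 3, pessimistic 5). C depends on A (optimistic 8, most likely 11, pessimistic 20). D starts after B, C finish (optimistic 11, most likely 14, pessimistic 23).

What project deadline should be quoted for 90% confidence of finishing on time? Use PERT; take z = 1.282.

38.0 hours

te_A = (3 + 4·7 + 11)/6 = 42/6 = 7; σ²_A = ((11−3)/6)² = 1.778
te_B = (1 + 4·3 + 5)/6 = 18/6 = 3; σ²_B = ((5−1)/6)² = 0.444
te_C = (8 + 4·11 + 20)/6 = 72/6 = 12; σ²_C = ((20−8)/6)² = 4.000
te_D = (11 + 4·14 + 23)/6 = 90/6 = 15; σ²_D = ((23−11)/6)² = 4.000

Forward pass:
ES_A = 0; EF_A = 7
ES_B = 7; EF_B = 7+3 = 10
ES_C = 7; EF_C = 7+12 = 19
ES_D = max(EF_B=10, EF_C=19) = 19; EF_D = 19+15 = 34
Expected project duration μ = 34 hours. Critical path: A → C → D.

Variance along critical path = 1.778 + 4.000 + 4.000 = 9.778; σ = 3.127 hours.
D = μ + z·σ = 34 + 1.282·3.127 = 38.0 hours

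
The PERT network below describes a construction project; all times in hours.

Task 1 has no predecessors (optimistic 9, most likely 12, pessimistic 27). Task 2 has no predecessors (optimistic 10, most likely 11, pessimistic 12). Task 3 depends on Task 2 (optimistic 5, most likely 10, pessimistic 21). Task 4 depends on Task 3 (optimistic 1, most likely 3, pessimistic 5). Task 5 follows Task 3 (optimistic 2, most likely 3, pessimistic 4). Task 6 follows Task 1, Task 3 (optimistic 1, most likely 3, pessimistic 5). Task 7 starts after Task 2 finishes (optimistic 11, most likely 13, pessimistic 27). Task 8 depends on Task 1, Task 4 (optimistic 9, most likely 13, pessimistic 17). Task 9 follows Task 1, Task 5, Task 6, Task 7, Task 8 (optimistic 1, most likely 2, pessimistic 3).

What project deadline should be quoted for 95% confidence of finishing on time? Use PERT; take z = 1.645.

te_Task 1 = (9 + 4·12 + 27)/6 = 84/6 = 14; σ²_Task 1 = ((27−9)/6)² = 9.000
te_Task 2 = (10 + 4·11 + 12)/6 = 66/6 = 11; σ²_Task 2 = ((12−10)/6)² = 0.111
te_Task 3 = (5 + 4·10 + 21)/6 = 66/6 = 11; σ²_Task 3 = ((21−5)/6)² = 7.111
te_Task 4 = (1 + 4·3 + 5)/6 = 18/6 = 3; σ²_Task 4 = ((5−1)/6)² = 0.444
te_Task 5 = (2 + 4·3 + 4)/6 = 18/6 = 3; σ²_Task 5 = ((4−2)/6)² = 0.111
te_Task 6 = (1 + 4·3 + 5)/6 = 18/6 = 3; σ²_Task 6 = ((5−1)/6)² = 0.444
te_Task 7 = (11 + 4·13 + 27)/6 = 90/6 = 15; σ²_Task 7 = ((27−11)/6)² = 7.111
te_Task 8 = (9 + 4·13 + 17)/6 = 78/6 = 13; σ²_Task 8 = ((17−9)/6)² = 1.778
te_Task 9 = (1 + 4·2 + 3)/6 = 12/6 = 2; σ²_Task 9 = ((3−1)/6)² = 0.111

Forward pass:
ES_Task 1 = 0; EF_Task 1 = 14
ES_Task 2 = 0; EF_Task 2 = 11
ES_Task 3 = 11; EF_Task 3 = 11+11 = 22
ES_Task 4 = 22; EF_Task 4 = 22+3 = 25
ES_Task 5 = 22; EF_Task 5 = 22+3 = 25
ES_Task 6 = max(EF_Task 1=14, EF_Task 3=22) = 22; EF_Task 6 = 22+3 = 25
ES_Task 7 = 11; EF_Task 7 = 11+15 = 26
ES_Task 8 = max(EF_Task 1=14, EF_Task 4=25) = 25; EF_Task 8 = 25+13 = 38
ES_Task 9 = max(EF_Task 1=14, EF_Task 5=25, EF_Task 6=25, EF_Task 7=26, EF_Task 8=38) = 38; EF_Task 9 = 38+2 = 40
Expected project duration μ = 40 hours. Critical path: Task 2 → Task 3 → Task 4 → Task 8 → Task 9.

Variance along critical path = 0.111 + 7.111 + 0.444 + 1.778 + 0.111 = 9.556; σ = 3.091 hours.
D = μ + z·σ = 40 + 1.645·3.091 = 45.1 hours

45.1 hours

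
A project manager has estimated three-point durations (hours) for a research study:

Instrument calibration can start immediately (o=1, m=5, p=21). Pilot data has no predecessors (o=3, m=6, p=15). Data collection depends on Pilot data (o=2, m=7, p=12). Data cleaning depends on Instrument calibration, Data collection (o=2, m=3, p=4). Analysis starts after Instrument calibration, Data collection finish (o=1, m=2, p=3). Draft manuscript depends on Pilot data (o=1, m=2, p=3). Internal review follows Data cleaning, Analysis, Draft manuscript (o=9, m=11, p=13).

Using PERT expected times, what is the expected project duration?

28 hours

te_Instrument calibration = (1 + 4·5 + 21)/6 = 42/6 = 7
te_Pilot data = (3 + 4·6 + 15)/6 = 42/6 = 7
te_Data collection = (2 + 4·7 + 12)/6 = 42/6 = 7
te_Data cleaning = (2 + 4·3 + 4)/6 = 18/6 = 3
te_Analysis = (1 + 4·2 + 3)/6 = 12/6 = 2
te_Draft manuscript = (1 + 4·2 + 3)/6 = 12/6 = 2
te_Internal review = (9 + 4·11 + 13)/6 = 66/6 = 11

Forward pass:
ES_Instrument calibration = 0; EF_Instrument calibration = 7
ES_Pilot data = 0; EF_Pilot data = 7
ES_Data collection = 7; EF_Data collection = 7+7 = 14
ES_Data cleaning = max(EF_Instrument calibration=7, EF_Data collection=14) = 14; EF_Data cleaning = 14+3 = 17
ES_Analysis = max(EF_Instrument calibration=7, EF_Data collection=14) = 14; EF_Analysis = 14+2 = 16
ES_Draft manuscript = 7; EF_Draft manuscript = 7+2 = 9
ES_Internal review = max(EF_Data cleaning=17, EF_Analysis=16, EF_Draft manuscript=9) = 17; EF_Internal review = 17+11 = 28
Expected project duration μ = 28 hours. Critical path: Pilot data → Data collection → Data cleaning → Internal review.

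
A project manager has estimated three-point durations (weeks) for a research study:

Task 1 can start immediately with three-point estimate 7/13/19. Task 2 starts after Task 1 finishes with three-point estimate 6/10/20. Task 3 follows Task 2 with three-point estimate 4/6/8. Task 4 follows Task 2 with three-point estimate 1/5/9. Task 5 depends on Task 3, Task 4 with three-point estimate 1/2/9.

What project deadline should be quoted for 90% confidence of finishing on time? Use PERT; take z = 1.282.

37.4 weeks

te_Task 1 = (7 + 4·13 + 19)/6 = 78/6 = 13; σ²_Task 1 = ((19−7)/6)² = 4.000
te_Task 2 = (6 + 4·10 + 20)/6 = 66/6 = 11; σ²_Task 2 = ((20−6)/6)² = 5.444
te_Task 3 = (4 + 4·6 + 8)/6 = 36/6 = 6; σ²_Task 3 = ((8−4)/6)² = 0.444
te_Task 4 = (1 + 4·5 + 9)/6 = 30/6 = 5; σ²_Task 4 = ((9−1)/6)² = 1.778
te_Task 5 = (1 + 4·2 + 9)/6 = 18/6 = 3; σ²_Task 5 = ((9−1)/6)² = 1.778

Forward pass:
ES_Task 1 = 0; EF_Task 1 = 13
ES_Task 2 = 13; EF_Task 2 = 13+11 = 24
ES_Task 3 = 24; EF_Task 3 = 24+6 = 30
ES_Task 4 = 24; EF_Task 4 = 24+5 = 29
ES_Task 5 = max(EF_Task 3=30, EF_Task 4=29) = 30; EF_Task 5 = 30+3 = 33
Expected project duration μ = 33 weeks. Critical path: Task 1 → Task 2 → Task 3 → Task 5.

Variance along critical path = 4.000 + 5.444 + 0.444 + 1.778 = 11.667; σ = 3.416 weeks.
D = μ + z·σ = 33 + 1.282·3.416 = 37.4 weeks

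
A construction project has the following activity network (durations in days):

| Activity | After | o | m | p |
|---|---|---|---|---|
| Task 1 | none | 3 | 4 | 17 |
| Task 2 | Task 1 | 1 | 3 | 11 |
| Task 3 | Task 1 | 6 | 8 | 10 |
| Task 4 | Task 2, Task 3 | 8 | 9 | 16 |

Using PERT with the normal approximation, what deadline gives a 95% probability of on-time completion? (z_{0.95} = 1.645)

28.6 days

te_Task 1 = (3 + 4·4 + 17)/6 = 36/6 = 6; σ²_Task 1 = ((17−3)/6)² = 5.444
te_Task 2 = (1 + 4·3 + 11)/6 = 24/6 = 4; σ²_Task 2 = ((11−1)/6)² = 2.778
te_Task 3 = (6 + 4·8 + 10)/6 = 48/6 = 8; σ²_Task 3 = ((10−6)/6)² = 0.444
te_Task 4 = (8 + 4·9 + 16)/6 = 60/6 = 10; σ²_Task 4 = ((16−8)/6)² = 1.778

Forward pass:
ES_Task 1 = 0; EF_Task 1 = 6
ES_Task 2 = 6; EF_Task 2 = 6+4 = 10
ES_Task 3 = 6; EF_Task 3 = 6+8 = 14
ES_Task 4 = max(EF_Task 2=10, EF_Task 3=14) = 14; EF_Task 4 = 14+10 = 24
Expected project duration μ = 24 days. Critical path: Task 1 → Task 3 → Task 4.

Variance along critical path = 5.444 + 0.444 + 1.778 = 7.667; σ = 2.769 days.
D = μ + z·σ = 24 + 1.645·2.769 = 28.6 days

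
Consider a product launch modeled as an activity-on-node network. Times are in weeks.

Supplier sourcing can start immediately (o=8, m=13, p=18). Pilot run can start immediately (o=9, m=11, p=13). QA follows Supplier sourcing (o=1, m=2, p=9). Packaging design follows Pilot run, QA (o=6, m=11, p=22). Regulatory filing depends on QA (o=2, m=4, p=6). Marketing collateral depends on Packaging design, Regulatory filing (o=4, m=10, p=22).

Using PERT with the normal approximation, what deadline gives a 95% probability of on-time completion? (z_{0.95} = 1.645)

te_Supplier sourcing = (8 + 4·13 + 18)/6 = 78/6 = 13; σ²_Supplier sourcing = ((18−8)/6)² = 2.778
te_Pilot run = (9 + 4·11 + 13)/6 = 66/6 = 11; σ²_Pilot run = ((13−9)/6)² = 0.444
te_QA = (1 + 4·2 + 9)/6 = 18/6 = 3; σ²_QA = ((9−1)/6)² = 1.778
te_Packaging design = (6 + 4·11 + 22)/6 = 72/6 = 12; σ²_Packaging design = ((22−6)/6)² = 7.111
te_Regulatory filing = (2 + 4·4 + 6)/6 = 24/6 = 4; σ²_Regulatory filing = ((6−2)/6)² = 0.444
te_Marketing collateral = (4 + 4·10 + 22)/6 = 66/6 = 11; σ²_Marketing collateral = ((22−4)/6)² = 9.000

Forward pass:
ES_Supplier sourcing = 0; EF_Supplier sourcing = 13
ES_Pilot run = 0; EF_Pilot run = 11
ES_QA = 13; EF_QA = 13+3 = 16
ES_Packaging design = max(EF_Pilot run=11, EF_QA=16) = 16; EF_Packaging design = 16+12 = 28
ES_Regulatory filing = 16; EF_Regulatory filing = 16+4 = 20
ES_Marketing collateral = max(EF_Packaging design=28, EF_Regulatory filing=20) = 28; EF_Marketing collateral = 28+11 = 39
Expected project duration μ = 39 weeks. Critical path: Supplier sourcing → QA → Packaging design → Marketing collateral.

Variance along critical path = 2.778 + 1.778 + 7.111 + 9.000 = 20.667; σ = 4.546 weeks.
D = μ + z·σ = 39 + 1.645·4.546 = 46.5 weeks

46.5 weeks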